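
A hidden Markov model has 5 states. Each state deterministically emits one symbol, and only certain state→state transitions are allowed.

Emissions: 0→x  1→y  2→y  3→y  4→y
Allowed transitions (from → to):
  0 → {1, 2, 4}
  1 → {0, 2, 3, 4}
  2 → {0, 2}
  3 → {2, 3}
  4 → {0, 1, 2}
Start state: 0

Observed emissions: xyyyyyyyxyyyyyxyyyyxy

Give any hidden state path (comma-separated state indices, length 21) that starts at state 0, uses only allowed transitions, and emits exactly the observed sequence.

  0: obs=x cand={0} pick 0 [start]
  1: obs=y cand={1,2,3,4} pick 4 [0->4 ok]
  2: obs=y cand={1,2,3,4} pick 1 [4->1 ok]
  3: obs=y cand={1,2,3,4} pick 3 [1->3 ok]
  4: obs=y cand={1,2,3,4} pick 3 [3->3 ok]
  5: obs=y cand={1,2,3,4} pick 2 [3->2 ok]
  6: obs=y cand={1,2,3,4} pick 2 [2->2 ok]
  7: obs=y cand={1,2,3,4} pick 2 [2->2 ok]
  8: obs=x cand={0} pick 0 [2->0 ok]
  9: obs=y cand={1,2,3,4} pick 1 [0->1 ok]
  10: obs=y cand={1,2,3,4} pick 4 [1->4 ok]
  11: obs=y cand={1,2,3,4} pick 1 [4->1 ok]
  12: obs=y cand={1,2,3,4} pick 4 [1->4 ok]
  13: obs=y cand={1,2,3,4} pick 2 [4->2 ok]
  14: obs=x cand={0} pick 0 [2->0 ok]
  15: obs=y cand={1,2,3,4} pick 4 [0->4 ok]
  16: obs=y cand={1,2,3,4} pick 1 [4->1 ok]
  17: obs=y cand={1,2,3,4} pick 3 [1->3 ok]
  18: obs=y cand={1,2,3,4} pick 2 [3->2 ok]
  19: obs=x cand={0} pick 0 [2->0 ok]
  20: obs=y cand={1,2,3,4} pick 2 [0->2 ok]

0,4,1,3,3,2,2,2,0,1,4,1,4,2,0,4,1,3,2,0,2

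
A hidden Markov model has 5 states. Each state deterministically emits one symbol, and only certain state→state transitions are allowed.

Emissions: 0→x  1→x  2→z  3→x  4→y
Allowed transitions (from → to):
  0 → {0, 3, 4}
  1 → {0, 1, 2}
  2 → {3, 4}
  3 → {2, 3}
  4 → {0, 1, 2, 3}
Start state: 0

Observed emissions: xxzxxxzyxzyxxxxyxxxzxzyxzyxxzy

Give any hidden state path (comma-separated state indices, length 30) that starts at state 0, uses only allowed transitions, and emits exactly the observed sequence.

  t0 'x' -> {0,1,3}, take 0 (start)
  t1 'x' -> {0,1,3}, take 3 (0->3 ok)
  t2 'z' -> {2}, take 2 (3->2 ok)
  t3 'x' -> {0,1,3}, take 3 (2->3 ok)
  t4 'x' -> {0,1,3}, take 3 (3->3 ok)
  t5 'x' -> {0,1,3}, take 3 (3->3 ok)
  t6 'z' -> {2}, take 2 (3->2 ok)
  t7 'y' -> {4}, take 4 (2->4 ok)
  t8 'x' -> {0,1,3}, take 3 (4->3 ok)
  t9 'z' -> {2}, take 2 (3->2 ok)
  t10 'y' -> {4}, take 4 (2->4 ok)
  t11 'x' -> {0,1,3}, take 0 (4->0 ok)
  t12 'x' -> {0,1,3}, take 0 (0->0 ok)
  t13 'x' -> {0,1,3}, take 0 (0->0 ok)
  t14 'x' -> {0,1,3}, take 0 (0->0 ok)
  t15 'y' -> {4}, take 4 (0->4 ok)
  t16 'x' -> {0,1,3}, take 1 (4->1 ok)
  t17 'x' -> {0,1,3}, take 0 (1->0 ok)
  t18 'x' -> {0,1,3}, take 3 (0->3 ok)
  t19 'z' -> {2}, take 2 (3->2 ok)
  t20 'x' -> {0,1,3}, take 3 (2->3 ok)
  t21 'z' -> {2}, take 2 (3->2 ok)
  t22 'y' -> {4}, take 4 (2->4 ok)
  t23 'x' -> {0,1,3}, take 1 (4->1 ok)
  t24 'z' -> {2}, take 2 (1->2 ok)
  t25 'y' -> {4}, take 4 (2->4 ok)
  t26 'x' -> {0,1,3}, take 0 (4->0 ok)
  t27 'x' -> {0,1,3}, take 3 (0->3 ok)
  t28 'z' -> {2}, take 2 (3->2 ok)
  t29 'y' -> {4}, take 4 (2->4 ok)

0,3,2,3,3,3,2,4,3,2,4,0,0,0,0,4,1,0,3,2,3,2,4,1,2,4,0,3,2,4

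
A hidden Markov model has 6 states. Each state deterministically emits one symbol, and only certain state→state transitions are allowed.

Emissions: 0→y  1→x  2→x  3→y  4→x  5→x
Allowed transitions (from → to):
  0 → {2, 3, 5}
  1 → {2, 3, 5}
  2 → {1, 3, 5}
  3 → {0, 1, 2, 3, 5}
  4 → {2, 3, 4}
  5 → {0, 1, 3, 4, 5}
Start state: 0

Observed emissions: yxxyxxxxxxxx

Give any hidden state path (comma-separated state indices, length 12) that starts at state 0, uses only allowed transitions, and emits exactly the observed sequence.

  pos 0: y in {0,3}, choose 0; start
  pos 1: x in {1,2,4,5}, choose 2; 0->2 ok
  pos 2: x in {1,2,4,5}, choose 1; 2->1 ok
  pos 3: y in {0,3}, choose 3; 1->3 ok
  pos 4: x in {1,2,4,5}, choose 2; 3->2 ok
  pos 5: x in {1,2,4,5}, choose 1; 2->1 ok
  pos 6: x in {1,2,4,5}, choose 2; 1->2 ok
  pos 7: x in {1,2,4,5}, choose 5; 2->5 ok
  pos 8: x in {1,2,4,5}, choose 5; 5->5 ok
  pos 9: x in {1,2,4,5}, choose 1; 5->1 ok
  pos 10: x in {1,2,4,5}, choose 2; 1->2 ok
  pos 11: x in {1,2,4,5}, choose 1; 2->1 ok

0,2,1,3,2,1,2,5,5,1,2,1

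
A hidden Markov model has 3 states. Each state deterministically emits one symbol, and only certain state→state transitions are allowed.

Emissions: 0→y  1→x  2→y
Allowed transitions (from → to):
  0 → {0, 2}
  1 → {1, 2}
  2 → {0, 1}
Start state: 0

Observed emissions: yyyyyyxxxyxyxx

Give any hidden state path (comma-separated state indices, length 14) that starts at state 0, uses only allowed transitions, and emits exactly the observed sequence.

  t0 'y' -> {0,2}, take 0 (start)
  t1 'y' -> {0,2}, take 0 (0->0 ok)
  t2 'y' -> {0,2}, take 0 (0->0 ok)
  t3 'y' -> {0,2}, take 2 (0->2 ok)
  t4 'y' -> {0,2}, take 0 (2->0 ok)
  t5 'y' -> {0,2}, take 2 (0->2 ok)
  t6 'x' -> {1}, take 1 (2->1 ok)
  t7 'x' -> {1}, take 1 (1->1 ok)
  t8 'x' -> {1}, take 1 (1->1 ok)
  t9 'y' -> {0,2}, take 2 (1->2 ok)
  t10 'x' -> {1}, take 1 (2->1 ok)
  t11 'y' -> {0,2}, take 2 (1->2 ok)
  t12 'x' -> {1}, take 1 (2->1 ok)
  t13 'x' -> {1}, take 1 (1->1 ok)

0,0,0,2,0,2,1,1,1,2,1,2,1,1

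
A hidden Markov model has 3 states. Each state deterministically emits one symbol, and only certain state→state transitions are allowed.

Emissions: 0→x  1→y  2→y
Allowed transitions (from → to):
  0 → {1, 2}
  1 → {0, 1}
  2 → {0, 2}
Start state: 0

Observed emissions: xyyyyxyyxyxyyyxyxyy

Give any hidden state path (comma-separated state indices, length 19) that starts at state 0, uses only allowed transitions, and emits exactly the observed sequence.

0,2,2,2,2,0,2,2,0,1,0,1,1,1,0,1,0,2,2

  [0] x  {0}  => 0  start
  [1] y  {1,2}  => 2  0->2 ok
  [2] y  {1,2}  => 2  2->2 ok
  [3] y  {1,2}  => 2  2->2 ok
  [4] y  {1,2}  => 2  2->2 ok
  [5] x  {0}  => 0  2->0 ok
  [6] y  {1,2}  => 2  0->2 ok
  [7] y  {1,2}  => 2  2->2 ok
  [8] x  {0}  => 0  2->0 ok
  [9] y  {1,2}  => 1  0->1 ok
  [10] x  {0}  => 0  1->0 ok
  [11] y  {1,2}  => 1  0->1 ok
  [12] y  {1,2}  => 1  1->1 ok
  [13] y  {1,2}  => 1  1->1 ok
  [14] x  {0}  => 0  1->0 ok
  [15] y  {1,2}  => 1  0->1 ok
  [16] x  {0}  => 0  1->0 ok
  [17] y  {1,2}  => 2  0->2 ok
  [18] y  {1,2}  => 2  2->2 ok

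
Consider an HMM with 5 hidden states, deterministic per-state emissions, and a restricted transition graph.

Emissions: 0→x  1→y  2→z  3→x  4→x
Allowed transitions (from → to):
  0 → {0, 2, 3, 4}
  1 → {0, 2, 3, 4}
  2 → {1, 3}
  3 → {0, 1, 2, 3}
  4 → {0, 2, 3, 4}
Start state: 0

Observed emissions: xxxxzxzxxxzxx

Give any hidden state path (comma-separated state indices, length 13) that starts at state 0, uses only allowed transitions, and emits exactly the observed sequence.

0,4,0,3,2,3,2,3,0,0,2,3,3

  t0 'x' -> {0,3,4}, take 0 (start)
  t1 'x' -> {0,3,4}, take 4 (0->4 ok)
  t2 'x' -> {0,3,4}, take 0 (4->0 ok)
  t3 'x' -> {0,3,4}, take 3 (0->3 ok)
  t4 'z' -> {2}, take 2 (3->2 ok)
  t5 'x' -> {0,3,4}, take 3 (2->3 ok)
  t6 'z' -> {2}, take 2 (3->2 ok)
  t7 'x' -> {0,3,4}, take 3 (2->3 ok)
  t8 'x' -> {0,3,4}, take 0 (3->0 ok)
  t9 'x' -> {0,3,4}, take 0 (0->0 ok)
  t10 'z' -> {2}, take 2 (0->2 ok)
  t11 'x' -> {0,3,4}, take 3 (2->3 ok)
  t12 'x' -> {0,3,4}, take 3 (3->3 ok)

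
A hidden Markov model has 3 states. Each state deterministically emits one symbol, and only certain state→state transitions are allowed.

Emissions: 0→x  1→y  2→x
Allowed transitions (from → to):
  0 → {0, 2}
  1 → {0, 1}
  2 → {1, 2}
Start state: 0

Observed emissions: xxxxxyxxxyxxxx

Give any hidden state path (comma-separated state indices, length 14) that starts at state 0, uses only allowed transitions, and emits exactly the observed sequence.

  pos 0: x in {0,2}, choose 0; start
  pos 1: x in {0,2}, choose 2; 0->2 ok
  pos 2: x in {0,2}, choose 2; 2->2 ok
  pos 3: x in {0,2}, choose 2; 2->2 ok
  pos 4: x in {0,2}, choose 2; 2->2 ok
  pos 5: y in {1}, choose 1; 2->1 ok
  pos 6: x in {0,2}, choose 0; 1->0 ok
  pos 7: x in {0,2}, choose 2; 0->2 ok
  pos 8: x in {0,2}, choose 2; 2->2 ok
  pos 9: y in {1}, choose 1; 2->1 ok
  pos 10: x in {0,2}, choose 0; 1->0 ok
  pos 11: x in {0,2}, choose 0; 0->0 ok
  pos 12: x in {0,2}, choose 0; 0->0 ok
  pos 13: x in {0,2}, choose 2; 0->2 ok

0,2,2,2,2,1,0,2,2,1,0,0,0,2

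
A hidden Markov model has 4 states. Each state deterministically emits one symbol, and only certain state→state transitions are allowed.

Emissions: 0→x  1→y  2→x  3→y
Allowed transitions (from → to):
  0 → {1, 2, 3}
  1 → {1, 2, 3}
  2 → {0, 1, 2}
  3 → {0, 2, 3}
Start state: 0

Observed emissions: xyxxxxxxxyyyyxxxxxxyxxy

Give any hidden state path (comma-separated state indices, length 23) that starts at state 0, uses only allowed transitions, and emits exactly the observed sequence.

  [0] x  {0,2}  => 0  start
  [1] y  {1,3}  => 3  0->3 ok
  [2] x  {0,2}  => 0  3->0 ok
  [3] x  {0,2}  => 2  0->2 ok
  [4] x  {0,2}  => 0  2->0 ok
  [5] x  {0,2}  => 2  0->2 ok
  [6] x  {0,2}  => 0  2->0 ok
  [7] x  {0,2}  => 2  0->2 ok
  [8] x  {0,2}  => 2  2->2 ok
  [9] y  {1,3}  => 1  2->1 ok
  [10] y  {1,3}  => 1  1->1 ok
  [11] y  {1,3}  => 1  1->1 ok
  [12] y  {1,3}  => 1  1->1 ok
  [13] x  {0,2}  => 2  1->2 ok
  [14] x  {0,2}  => 2  2->2 ok
  [15] x  {0,2}  => 0  2->0 ok
  [16] x  {0,2}  => 2  0->2 ok
  [17] x  {0,2}  => 2  2->2 ok
  [18] x  {0,2}  => 2  2->2 ok
  [19] y  {1,3}  => 1  2->1 ok
  [20] x  {0,2}  => 2  1->2 ok
  [21] x  {0,2}  => 0  2->0 ok
  [22] y  {1,3}  => 1  0->1 ok

0,3,0,2,0,2,0,2,2,1,1,1,1,2,2,0,2,2,2,1,2,0,1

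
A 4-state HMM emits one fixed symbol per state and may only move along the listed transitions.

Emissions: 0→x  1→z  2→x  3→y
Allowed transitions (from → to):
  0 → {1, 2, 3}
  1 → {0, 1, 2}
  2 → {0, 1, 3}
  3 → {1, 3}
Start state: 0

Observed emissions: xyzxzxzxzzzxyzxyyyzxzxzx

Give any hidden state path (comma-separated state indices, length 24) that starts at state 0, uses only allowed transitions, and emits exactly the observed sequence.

  [0] x  {0,2}  => 0  start
  [1] y  {3}  => 3  0->3 ok
  [2] z  {1}  => 1  3->1 ok
  [3] x  {0,2}  => 0  1->0 ok
  [4] z  {1}  => 1  0->1 ok
  [5] x  {0,2}  => 0  1->0 ok
  [6] z  {1}  => 1  0->1 ok
  [7] x  {0,2}  => 0  1->0 ok
  [8] z  {1}  => 1  0->1 ok
  [9] z  {1}  => 1  1->1 ok
  [10] z  {1}  => 1  1->1 ok
  [11] x  {0,2}  => 0  1->0 ok
  [12] y  {3}  => 3  0->3 ok
  [13] z  {1}  => 1  3->1 ok
  [14] x  {0,2}  => 2  1->2 ok
  [15] y  {3}  => 3  2->3 ok
  [16] y  {3}  => 3  3->3 ok
  [17] y  {3}  => 3  3->3 ok
  [18] z  {1}  => 1  3->1 ok
  [19] x  {0,2}  => 2  1->2 ok
  [20] z  {1}  => 1  2->1 ok
  [21] x  {0,2}  => 2  1->2 ok
  [22] z  {1}  => 1  2->1 ok
  [23] x  {0,2}  => 2  1->2 ok

0,3,1,0,1,0,1,0,1,1,1,0,3,1,2,3,3,3,1,2,1,2,1,2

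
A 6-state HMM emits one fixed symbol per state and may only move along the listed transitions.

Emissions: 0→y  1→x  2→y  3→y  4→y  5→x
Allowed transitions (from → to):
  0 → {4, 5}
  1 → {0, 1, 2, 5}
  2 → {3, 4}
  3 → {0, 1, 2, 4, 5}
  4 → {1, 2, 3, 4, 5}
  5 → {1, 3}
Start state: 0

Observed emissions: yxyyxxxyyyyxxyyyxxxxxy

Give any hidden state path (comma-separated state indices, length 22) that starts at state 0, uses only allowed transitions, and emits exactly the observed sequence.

0,5,3,4,1,1,1,2,4,2,4,5,1,2,4,4,1,5,1,5,1,2

  0: obs=y cand={0,2,3,4} pick 0 [start]
  1: obs=x cand={1,5} pick 5 [0->5 ok]
  2: obs=y cand={0,2,3,4} pick 3 [5->3 ok]
  3: obs=y cand={0,2,3,4} pick 4 [3->4 ok]
  4: obs=x cand={1,5} pick 1 [4->1 ok]
  5: obs=x cand={1,5} pick 1 [1->1 ok]
  6: obs=x cand={1,5} pick 1 [1->1 ok]
  7: obs=y cand={0,2,3,4} pick 2 [1->2 ok]
  8: obs=y cand={0,2,3,4} pick 4 [2->4 ok]
  9: obs=y cand={0,2,3,4} pick 2 [4->2 ok]
  10: obs=y cand={0,2,3,4} pick 4 [2->4 ok]
  11: obs=x cand={1,5} pick 5 [4->5 ok]
  12: obs=x cand={1,5} pick 1 [5->1 ok]
  13: obs=y cand={0,2,3,4} pick 2 [1->2 ok]
  14: obs=y cand={0,2,3,4} pick 4 [2->4 ok]
  15: obs=y cand={0,2,3,4} pick 4 [4->4 ok]
  16: obs=x cand={1,5} pick 1 [4->1 ok]
  17: obs=x cand={1,5} pick 5 [1->5 ok]
  18: obs=x cand={1,5} pick 1 [5->1 ok]
  19: obs=x cand={1,5} pick 5 [1->5 ok]
  20: obs=x cand={1,5} pick 1 [5->1 ok]
  21: obs=y cand={0,2,3,4} pick 2 [1->2 ok]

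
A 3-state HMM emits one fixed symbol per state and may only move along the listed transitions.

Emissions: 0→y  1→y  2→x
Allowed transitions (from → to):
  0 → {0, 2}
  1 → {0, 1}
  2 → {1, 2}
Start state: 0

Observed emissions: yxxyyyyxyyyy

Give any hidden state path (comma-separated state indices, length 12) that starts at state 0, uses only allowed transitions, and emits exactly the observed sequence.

0,2,2,1,1,1,0,2,1,0,0,0

  0: obs=y cand={0,1} pick 0 [start]
  1: obs=x cand={2} pick 2 [0->2 ok]
  2: obs=x cand={2} pick 2 [2->2 ok]
  3: obs=y cand={0,1} pick 1 [2->1 ok]
  4: obs=y cand={0,1} pick 1 [1->1 ok]
  5: obs=y cand={0,1} pick 1 [1->1 ok]
  6: obs=y cand={0,1} pick 0 [1->0 ok]
  7: obs=x cand={2} pick 2 [0->2 ok]
  8: obs=y cand={0,1} pick 1 [2->1 ok]
  9: obs=y cand={0,1} pick 0 [1->0 ok]
  10: obs=y cand={0,1} pick 0 [0->0 ok]
  11: obs=y cand={0,1} pick 0 [0->0 ok]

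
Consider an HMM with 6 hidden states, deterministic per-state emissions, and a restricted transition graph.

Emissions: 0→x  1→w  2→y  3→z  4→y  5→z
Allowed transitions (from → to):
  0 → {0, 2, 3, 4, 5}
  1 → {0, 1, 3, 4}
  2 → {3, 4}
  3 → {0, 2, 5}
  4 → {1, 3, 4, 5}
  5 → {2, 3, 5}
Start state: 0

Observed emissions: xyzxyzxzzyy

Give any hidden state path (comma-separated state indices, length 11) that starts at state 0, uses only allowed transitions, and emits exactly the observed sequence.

  pos 0: x in {0}, choose 0; start
  pos 1: y in {2,4}, choose 2; 0->2 ok
  pos 2: z in {3,5}, choose 3; 2->3 ok
  pos 3: x in {0}, choose 0; 3->0 ok
  pos 4: y in {2,4}, choose 2; 0->2 ok
  pos 5: z in {3,5}, choose 3; 2->3 ok
  pos 6: x in {0}, choose 0; 3->0 ok
  pos 7: z in {3,5}, choose 3; 0->3 ok
  pos 8: z in {3,5}, choose 5; 3->5 ok
  pos 9: y in {2,4}, choose 2; 5->2 ok
  pos 10: y in {2,4}, choose 4; 2->4 ok

0,2,3,0,2,3,0,3,5,2,4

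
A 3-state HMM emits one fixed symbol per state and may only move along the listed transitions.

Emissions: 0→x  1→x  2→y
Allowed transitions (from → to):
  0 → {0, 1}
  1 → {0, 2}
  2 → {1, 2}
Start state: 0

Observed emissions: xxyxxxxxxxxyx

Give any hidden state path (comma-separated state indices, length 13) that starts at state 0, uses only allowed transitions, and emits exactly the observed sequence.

0,1,2,1,0,0,1,0,0,0,1,2,1

  0: obs=x cand={0,1} pick 0 [start]
  1: obs=x cand={0,1} pick 1 [0->1 ok]
  2: obs=y cand={2} pick 2 [1->2 ok]
  3: obs=x cand={0,1} pick 1 [2->1 ok]
  4: obs=x cand={0,1} pick 0 [1->0 ok]
  5: obs=x cand={0,1} pick 0 [0->0 ok]
  6: obs=x cand={0,1} pick 1 [0->1 ok]
  7: obs=x cand={0,1} pick 0 [1->0 ok]
  8: obs=x cand={0,1} pick 0 [0->0 ok]
  9: obs=x cand={0,1} pick 0 [0->0 ok]
  10: obs=x cand={0,1} pick 1 [0->1 ok]
  11: obs=y cand={2} pick 2 [1->2 ok]
  12: obs=x cand={0,1} pick 1 [2->1 ok]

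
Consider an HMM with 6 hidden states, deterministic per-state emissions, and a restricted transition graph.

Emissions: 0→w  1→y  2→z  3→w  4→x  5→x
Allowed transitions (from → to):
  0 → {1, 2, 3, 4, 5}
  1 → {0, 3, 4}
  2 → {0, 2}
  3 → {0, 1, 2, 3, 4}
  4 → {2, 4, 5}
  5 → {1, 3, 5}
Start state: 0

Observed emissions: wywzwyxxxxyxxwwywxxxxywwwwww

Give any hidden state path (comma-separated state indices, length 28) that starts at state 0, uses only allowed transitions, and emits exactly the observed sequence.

0,1,0,2,0,1,4,4,4,5,1,4,5,3,3,1,0,4,4,4,5,1,0,3,3,3,0,3

  [0] w  {0,3}  => 0  start
  [1] y  {1}  => 1  0->1 ok
  [2] w  {0,3}  => 0  1->0 ok
  [3] z  {2}  => 2  0->2 ok
  [4] w  {0,3}  => 0  2->0 ok
  [5] y  {1}  => 1  0->1 ok
  [6] x  {4,5}  => 4  1->4 ok
  [7] x  {4,5}  => 4  4->4 ok
  [8] x  {4,5}  => 4  4->4 ok
  [9] x  {4,5}  => 5  4->5 ok
  [10] y  {1}  => 1  5->1 ok
  [11] x  {4,5}  => 4  1->4 ok
  [12] x  {4,5}  => 5  4->5 ok
  [13] w  {0,3}  => 3  5->3 ok
  [14] w  {0,3}  => 3  3->3 ok
  [15] y  {1}  => 1  3->1 ok
  [16] w  {0,3}  => 0  1->0 ok
  [17] x  {4,5}  => 4  0->4 ok
  [18] x  {4,5}  => 4  4->4 ok
  [19] x  {4,5}  => 4  4->4 ok
  [20] x  {4,5}  => 5  4->5 ok
  [21] y  {1}  => 1  5->1 ok
  [22] w  {0,3}  => 0  1->0 ok
  [23] w  {0,3}  => 3  0->3 ok
  [24] w  {0,3}  => 3  3->3 ok
  [25] w  {0,3}  => 3  3->3 ok
  [26] w  {0,3}  => 0  3->0 ok
  [27] w  {0,3}  => 3  0->3 ok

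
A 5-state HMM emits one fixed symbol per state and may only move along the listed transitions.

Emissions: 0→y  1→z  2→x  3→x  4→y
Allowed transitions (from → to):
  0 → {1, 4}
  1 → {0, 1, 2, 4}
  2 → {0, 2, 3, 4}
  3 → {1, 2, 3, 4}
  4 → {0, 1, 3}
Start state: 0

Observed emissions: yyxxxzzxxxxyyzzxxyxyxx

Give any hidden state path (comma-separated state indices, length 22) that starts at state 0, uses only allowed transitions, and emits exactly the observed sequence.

0,4,3,3,3,1,1,2,2,3,2,0,4,1,1,2,3,4,3,4,3,2

  0: obs=y cand={0,4} pick 0 [start]
  1: obs=y cand={0,4} pick 4 [0->4 ok]
  2: obs=x cand={2,3} pick 3 [4->3 ok]
  3: obs=x cand={2,3} pick 3 [3->3 ok]
  4: obs=x cand={2,3} pick 3 [3->3 ok]
  5: obs=z cand={1} pick 1 [3->1 ok]
  6: obs=z cand={1} pick 1 [1->1 ok]
  7: obs=x cand={2,3} pick 2 [1->2 ok]
  8: obs=x cand={2,3} pick 2 [2->2 ok]
  9: obs=x cand={2,3} pick 3 [2->3 ok]
  10: obs=x cand={2,3} pick 2 [3->2 ok]
  11: obs=y cand={0,4} pick 0 [2->0 ok]
  12: obs=y cand={0,4} pick 4 [0->4 ok]
  13: obs=z cand={1} pick 1 [4->1 ok]
  14: obs=z cand={1} pick 1 [1->1 ok]
  15: obs=x cand={2,3} pick 2 [1->2 ok]
  16: obs=x cand={2,3} pick 3 [2->3 ok]
  17: obs=y cand={0,4} pick 4 [3->4 ok]
  18: obs=x cand={2,3} pick 3 [4->3 ok]
  19: obs=y cand={0,4} pick 4 [3->4 ok]
  20: obs=x cand={2,3} pick 3 [4->3 ok]
  21: obs=x cand={2,3} pick 2 [3->2 ok]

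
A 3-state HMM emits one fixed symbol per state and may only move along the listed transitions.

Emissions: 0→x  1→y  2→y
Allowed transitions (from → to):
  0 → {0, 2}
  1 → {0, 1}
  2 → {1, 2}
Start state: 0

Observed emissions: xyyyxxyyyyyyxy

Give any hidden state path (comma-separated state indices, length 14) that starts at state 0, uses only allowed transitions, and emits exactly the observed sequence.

  t0 'x' -> {0}, take 0 (start)
  t1 'y' -> {1,2}, take 2 (0->2 ok)
  t2 'y' -> {1,2}, take 1 (2->1 ok)
  t3 'y' -> {1,2}, take 1 (1->1 ok)
  t4 'x' -> {0}, take 0 (1->0 ok)
  t5 'x' -> {0}, take 0 (0->0 ok)
  t6 'y' -> {1,2}, take 2 (0->2 ok)
  t7 'y' -> {1,2}, take 2 (2->2 ok)
  t8 'y' -> {1,2}, take 2 (2->2 ok)
  t9 'y' -> {1,2}, take 1 (2->1 ok)
  t10 'y' -> {1,2}, take 1 (1->1 ok)
  t11 'y' -> {1,2}, take 1 (1->1 ok)
  t12 'x' -> {0}, take 0 (1->0 ok)
  t13 'y' -> {1,2}, take 2 (0->2 ok)

0,2,1,1,0,0,2,2,2,1,1,1,0,2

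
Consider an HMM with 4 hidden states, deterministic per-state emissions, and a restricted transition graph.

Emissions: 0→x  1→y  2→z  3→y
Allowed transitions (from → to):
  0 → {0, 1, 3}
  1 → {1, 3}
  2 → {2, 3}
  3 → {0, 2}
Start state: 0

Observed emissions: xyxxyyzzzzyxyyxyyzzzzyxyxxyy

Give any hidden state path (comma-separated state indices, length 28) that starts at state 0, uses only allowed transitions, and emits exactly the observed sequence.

0,3,0,0,1,3,2,2,2,2,3,0,1,3,0,1,3,2,2,2,2,3,0,3,0,0,1,3

  [0] x  {0}  => 0  start
  [1] y  {1,3}  => 3  0->3 ok
  [2] x  {0}  => 0  3->0 ok
  [3] x  {0}  => 0  0->0 ok
  [4] y  {1,3}  => 1  0->1 ok
  [5] y  {1,3}  => 3  1->3 ok
  [6] z  {2}  => 2  3->2 ok
  [7] z  {2}  => 2  2->2 ok
  [8] z  {2}  => 2  2->2 ok
  [9] z  {2}  => 2  2->2 ok
  [10] y  {1,3}  => 3  2->3 ok
  [11] x  {0}  => 0  3->0 ok
  [12] y  {1,3}  => 1  0->1 ok
  [13] y  {1,3}  => 3  1->3 ok
  [14] x  {0}  => 0  3->0 ok
  [15] y  {1,3}  => 1  0->1 ok
  [16] y  {1,3}  => 3  1->3 ok
  [17] z  {2}  => 2  3->2 ok
  [18] z  {2}  => 2  2->2 ok
  [19] z  {2}  => 2  2->2 ok
  [20] z  {2}  => 2  2->2 ok
  [21] y  {1,3}  => 3  2->3 ok
  [22] x  {0}  => 0  3->0 ok
  [23] y  {1,3}  => 3  0->3 ok
  [24] x  {0}  => 0  3->0 ok
  [25] x  {0}  => 0  0->0 ok
  [26] y  {1,3}  => 1  0->1 ok
  [27] y  {1,3}  => 3  1->3 ok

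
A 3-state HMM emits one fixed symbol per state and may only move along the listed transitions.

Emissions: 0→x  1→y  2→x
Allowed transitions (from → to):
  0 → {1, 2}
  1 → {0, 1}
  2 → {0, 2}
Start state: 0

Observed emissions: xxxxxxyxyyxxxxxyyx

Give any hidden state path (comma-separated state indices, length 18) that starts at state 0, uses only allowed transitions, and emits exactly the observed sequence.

0,2,2,2,2,0,1,0,1,1,0,2,2,2,0,1,1,0

  pos 0: x in {0,2}, choose 0; start
  pos 1: x in {0,2}, choose 2; 0->2 ok
  pos 2: x in {0,2}, choose 2; 2->2 ok
  pos 3: x in {0,2}, choose 2; 2->2 ok
  pos 4: x in {0,2}, choose 2; 2->2 ok
  pos 5: x in {0,2}, choose 0; 2->0 ok
  pos 6: y in {1}, choose 1; 0->1 ok
  pos 7: x in {0,2}, choose 0; 1->0 ok
  pos 8: y in {1}, choose 1; 0->1 ok
  pos 9: y in {1}, choose 1; 1->1 ok
  pos 10: x in {0,2}, choose 0; 1->0 ok
  pos 11: x in {0,2}, choose 2; 0->2 ok
  pos 12: x in {0,2}, choose 2; 2->2 ok
  pos 13: x in {0,2}, choose 2; 2->2 ok
  pos 14: x in {0,2}, choose 0; 2->0 ok
  pos 15: y in {1}, choose 1; 0->1 ok
  pos 16: y in {1}, choose 1; 1->1 ok
  pos 17: x in {0,2}, choose 0; 1->0 ok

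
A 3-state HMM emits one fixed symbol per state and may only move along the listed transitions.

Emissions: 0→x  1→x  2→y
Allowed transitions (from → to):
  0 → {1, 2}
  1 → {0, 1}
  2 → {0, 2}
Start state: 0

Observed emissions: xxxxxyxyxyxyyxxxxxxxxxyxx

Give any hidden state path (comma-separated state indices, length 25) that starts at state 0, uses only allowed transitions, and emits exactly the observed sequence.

  pos 0: x in {0,1}, choose 0; start
  pos 1: x in {0,1}, choose 1; 0->1 ok
  pos 2: x in {0,1}, choose 1; 1->1 ok
  pos 3: x in {0,1}, choose 1; 1->1 ok
  pos 4: x in {0,1}, choose 0; 1->0 ok
  pos 5: y in {2}, choose 2; 0->2 ok
  pos 6: x in {0,1}, choose 0; 2->0 ok
  pos 7: y in {2}, choose 2; 0->2 ok
  pos 8: x in {0,1}, choose 0; 2->0 ok
  pos 9: y in {2}, choose 2; 0->2 ok
  pos 10: x in {0,1}, choose 0; 2->0 ok
  pos 11: y in {2}, choose 2; 0->2 ok
  pos 12: y in {2}, choose 2; 2->2 ok
  pos 13: x in {0,1}, choose 0; 2->0 ok
  pos 14: x in {0,1}, choose 1; 0->1 ok
  pos 15: x in {0,1}, choose 1; 1->1 ok
  pos 16: x in {0,1}, choose 0; 1->0 ok
  pos 17: x in {0,1}, choose 1; 0->1 ok
  pos 18: x in {0,1}, choose 1; 1->1 ok
  pos 19: x in {0,1}, choose 0; 1->0 ok
  pos 20: x in {0,1}, choose 1; 0->1 ok
  pos 21: x in {0,1}, choose 0; 1->0 ok
  pos 22: y in {2}, choose 2; 0->2 ok
  pos 23: x in {0,1}, choose 0; 2->0 ok
  pos 24: x in {0,1}, choose 1; 0->1 ok

0,1,1,1,0,2,0,2,0,2,0,2,2,0,1,1,0,1,1,0,1,0,2,0,1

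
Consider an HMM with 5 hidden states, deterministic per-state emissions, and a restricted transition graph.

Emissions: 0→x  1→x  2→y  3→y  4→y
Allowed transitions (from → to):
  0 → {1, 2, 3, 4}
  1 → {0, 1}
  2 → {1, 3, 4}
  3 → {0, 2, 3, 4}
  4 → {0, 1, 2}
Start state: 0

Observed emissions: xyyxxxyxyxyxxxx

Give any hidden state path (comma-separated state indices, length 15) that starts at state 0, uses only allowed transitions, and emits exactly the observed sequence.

  pos 0: x in {0,1}, choose 0; start
  pos 1: y in {2,3,4}, choose 2; 0->2 ok
  pos 2: y in {2,3,4}, choose 4; 2->4 ok
  pos 3: x in {0,1}, choose 0; 4->0 ok
  pos 4: x in {0,1}, choose 1; 0->1 ok
  pos 5: x in {0,1}, choose 0; 1->0 ok
  pos 6: y in {2,3,4}, choose 4; 0->4 ok
  pos 7: x in {0,1}, choose 0; 4->0 ok
  pos 8: y in {2,3,4}, choose 4; 0->4 ok
  pos 9: x in {0,1}, choose 0; 4->0 ok
  pos 10: y in {2,3,4}, choose 3; 0->3 ok
  pos 11: x in {0,1}, choose 0; 3->0 ok
  pos 12: x in {0,1}, choose 1; 0->1 ok
  pos 13: x in {0,1}, choose 0; 1->0 ok
  pos 14: x in {0,1}, choose 1; 0->1 ok

0,2,4,0,1,0,4,0,4,0,3,0,1,0,1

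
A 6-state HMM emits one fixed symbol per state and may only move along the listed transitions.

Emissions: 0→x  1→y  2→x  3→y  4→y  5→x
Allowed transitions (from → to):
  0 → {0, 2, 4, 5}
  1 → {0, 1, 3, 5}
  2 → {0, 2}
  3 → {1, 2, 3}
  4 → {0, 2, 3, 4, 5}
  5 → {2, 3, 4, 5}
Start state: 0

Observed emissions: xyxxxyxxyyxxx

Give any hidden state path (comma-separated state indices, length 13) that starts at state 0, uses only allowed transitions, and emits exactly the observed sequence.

0,4,0,0,0,4,2,0,4,4,2,0,2

  0: obs=x cand={0,2,5} pick 0 [start]
  1: obs=y cand={1,3,4} pick 4 [0->4 ok]
  2: obs=x cand={0,2,5} pick 0 [4->0 ok]
  3: obs=x cand={0,2,5} pick 0 [0->0 ok]
  4: obs=x cand={0,2,5} pick 0 [0->0 ok]
  5: obs=y cand={1,3,4} pick 4 [0->4 ok]
  6: obs=x cand={0,2,5} pick 2 [4->2 ok]
  7: obs=x cand={0,2,5} pick 0 [2->0 ok]
  8: obs=y cand={1,3,4} pick 4 [0->4 ok]
  9: obs=y cand={1,3,4} pick 4 [4->4 ok]
  10: obs=x cand={0,2,5} pick 2 [4->2 ok]
  11: obs=x cand={0,2,5} pick 0 [2->0 ok]
  12: obs=x cand={0,2,5} pick 2 [0->2 ok]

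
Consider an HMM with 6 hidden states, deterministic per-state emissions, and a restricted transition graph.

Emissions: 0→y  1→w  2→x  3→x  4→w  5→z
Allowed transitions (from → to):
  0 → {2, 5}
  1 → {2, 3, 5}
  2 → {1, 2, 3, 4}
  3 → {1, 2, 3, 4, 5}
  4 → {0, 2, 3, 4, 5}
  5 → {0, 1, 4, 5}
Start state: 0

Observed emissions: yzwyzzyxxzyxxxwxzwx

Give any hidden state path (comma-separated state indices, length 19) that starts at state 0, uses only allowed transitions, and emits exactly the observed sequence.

  pos 0: y in {0}, choose 0; start
  pos 1: z in {5}, choose 5; 0->5 ok
  pos 2: w in {1,4}, choose 4; 5->4 ok
  pos 3: y in {0}, choose 0; 4->0 ok
  pos 4: z in {5}, choose 5; 0->5 ok
  pos 5: z in {5}, choose 5; 5->5 ok
  pos 6: y in {0}, choose 0; 5->0 ok
  pos 7: x in {2,3}, choose 2; 0->2 ok
  pos 8: x in {2,3}, choose 3; 2->3 ok
  pos 9: z in {5}, choose 5; 3->5 ok
  pos 10: y in {0}, choose 0; 5->0 ok
  pos 11: x in {2,3}, choose 2; 0->2 ok
  pos 12: x in {2,3}, choose 3; 2->3 ok
  pos 13: x in {2,3}, choose 3; 3->3 ok
  pos 14: w in {1,4}, choose 4; 3->4 ok
  pos 15: x in {2,3}, choose 3; 4->3 ok
  pos 16: z in {5}, choose 5; 3->5 ok
  pos 17: w in {1,4}, choose 4; 5->4 ok
  pos 18: x in {2,3}, choose 2; 4->2 ok

0,5,4,0,5,5,0,2,3,5,0,2,3,3,4,3,5,4,2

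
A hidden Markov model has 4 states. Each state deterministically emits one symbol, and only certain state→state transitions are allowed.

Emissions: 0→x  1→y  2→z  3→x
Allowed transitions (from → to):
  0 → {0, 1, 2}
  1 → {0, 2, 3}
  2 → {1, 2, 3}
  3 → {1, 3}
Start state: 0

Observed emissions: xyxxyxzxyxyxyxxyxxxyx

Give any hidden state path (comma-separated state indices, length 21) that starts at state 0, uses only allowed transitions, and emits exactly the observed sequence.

  pos 0: x in {0,3}, choose 0; start
  pos 1: y in {1}, choose 1; 0->1 ok
  pos 2: x in {0,3}, choose 0; 1->0 ok
  pos 3: x in {0,3}, choose 0; 0->0 ok
  pos 4: y in {1}, choose 1; 0->1 ok
  pos 5: x in {0,3}, choose 0; 1->0 ok
  pos 6: z in {2}, choose 2; 0->2 ok
  pos 7: x in {0,3}, choose 3; 2->3 ok
  pos 8: y in {1}, choose 1; 3->1 ok
  pos 9: x in {0,3}, choose 3; 1->3 ok
  pos 10: y in {1}, choose 1; 3->1 ok
  pos 11: x in {0,3}, choose 3; 1->3 ok
  pos 12: y in {1}, choose 1; 3->1 ok
  pos 13: x in {0,3}, choose 0; 1->0 ok
  pos 14: x in {0,3}, choose 0; 0->0 ok
  pos 15: y in {1}, choose 1; 0->1 ok
  pos 16: x in {0,3}, choose 3; 1->3 ok
  pos 17: x in {0,3}, choose 3; 3->3 ok
  pos 18: x in {0,3}, choose 3; 3->3 ok
  pos 19: y in {1}, choose 1; 3->1 ok
  pos 20: x in {0,3}, choose 3; 1->3 ok

0,1,0,0,1,0,2,3,1,3,1,3,1,0,0,1,3,3,3,1,3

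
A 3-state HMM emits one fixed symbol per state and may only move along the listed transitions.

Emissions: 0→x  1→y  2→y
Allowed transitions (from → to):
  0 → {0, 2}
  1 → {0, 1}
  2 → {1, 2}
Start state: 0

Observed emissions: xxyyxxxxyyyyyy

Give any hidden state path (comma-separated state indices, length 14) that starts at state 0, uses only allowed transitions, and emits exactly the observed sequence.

0,0,2,1,0,0,0,0,2,2,2,1,1,1

  0: obs=x cand={0} pick 0 [start]
  1: obs=x cand={0} pick 0 [0->0 ok]
  2: obs=y cand={1,2} pick 2 [0->2 ok]
  3: obs=y cand={1,2} pick 1 [2->1 ok]
  4: obs=x cand={0} pick 0 [1->0 ok]
  5: obs=x cand={0} pick 0 [0->0 ok]
  6: obs=x cand={0} pick 0 [0->0 ok]
  7: obs=x cand={0} pick 0 [0->0 ok]
  8: obs=y cand={1,2} pick 2 [0->2 ok]
  9: obs=y cand={1,2} pick 2 [2->2 ok]
  10: obs=y cand={1,2} pick 2 [2->2 ok]
  11: obs=y cand={1,2} pick 1 [2->1 ok]
  12: obs=y cand={1,2} pick 1 [1->1 ok]
  13: obs=y cand={1,2} pick 1 [1->1 ok]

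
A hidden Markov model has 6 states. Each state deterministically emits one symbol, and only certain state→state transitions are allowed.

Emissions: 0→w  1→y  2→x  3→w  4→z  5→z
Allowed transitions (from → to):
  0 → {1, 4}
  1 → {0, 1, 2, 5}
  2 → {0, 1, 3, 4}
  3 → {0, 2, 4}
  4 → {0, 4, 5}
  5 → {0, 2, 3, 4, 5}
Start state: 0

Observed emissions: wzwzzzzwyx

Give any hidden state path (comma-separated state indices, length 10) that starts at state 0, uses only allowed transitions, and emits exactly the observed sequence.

  t0 'w' -> {0,3}, take 0 (start)
  t1 'z' -> {4,5}, take 4 (0->4 ok)
  t2 'w' -> {0,3}, take 0 (4->0 ok)
  t3 'z' -> {4,5}, take 4 (0->4 ok)
  t4 'z' -> {4,5}, take 5 (4->5 ok)
  t5 'z' -> {4,5}, take 4 (5->4 ok)
  t6 'z' -> {4,5}, take 4 (4->4 ok)
  t7 'w' -> {0,3}, take 0 (4->0 ok)
  t8 'y' -> {1}, take 1 (0->1 ok)
  t9 'x' -> {2}, take 2 (1->2 ok)

0,4,0,4,5,4,4,0,1,2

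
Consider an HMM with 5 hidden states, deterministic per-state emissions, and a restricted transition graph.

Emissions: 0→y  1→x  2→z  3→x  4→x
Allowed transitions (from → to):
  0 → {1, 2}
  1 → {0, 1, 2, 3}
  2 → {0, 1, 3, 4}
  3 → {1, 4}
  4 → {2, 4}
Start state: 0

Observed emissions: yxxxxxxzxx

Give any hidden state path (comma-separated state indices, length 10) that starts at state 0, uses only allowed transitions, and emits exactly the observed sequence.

0,1,3,4,4,4,4,2,1,3

  t0 'y' -> {0}, take 0 (start)
  t1 'x' -> {1,3,4}, take 1 (0->1 ok)
  t2 'x' -> {1,3,4}, take 3 (1->3 ok)
  t3 'x' -> {1,3,4}, take 4 (3->4 ok)
  t4 'x' -> {1,3,4}, take 4 (4->4 ok)
  t5 'x' -> {1,3,4}, take 4 (4->4 ok)
  t6 'x' -> {1,3,4}, take 4 (4->4 ok)
  t7 'z' -> {2}, take 2 (4->2 ok)
  t8 'x' -> {1,3,4}, take 1 (2->1 ok)
  t9 'x' -> {1,3,4}, take 3 (1->3 ok)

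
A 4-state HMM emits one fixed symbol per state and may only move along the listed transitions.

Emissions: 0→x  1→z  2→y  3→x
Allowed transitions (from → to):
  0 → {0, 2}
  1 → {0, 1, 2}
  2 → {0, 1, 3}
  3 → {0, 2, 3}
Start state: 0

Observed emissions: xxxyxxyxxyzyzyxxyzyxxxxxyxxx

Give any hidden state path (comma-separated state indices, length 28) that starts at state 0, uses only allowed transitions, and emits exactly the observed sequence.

0,0,0,2,0,0,2,3,0,2,1,2,1,2,3,0,2,1,2,0,0,0,0,0,2,3,3,3

  t0 'x' -> {0,3}, take 0 (start)
  t1 'x' -> {0,3}, take 0 (0->0 ok)
  t2 'x' -> {0,3}, take 0 (0->0 ok)
  t3 'y' -> {2}, take 2 (0->2 ok)
  t4 'x' -> {0,3}, take 0 (2->0 ok)
  t5 'x' -> {0,3}, take 0 (0->0 ok)
  t6 'y' -> {2}, take 2 (0->2 ok)
  t7 'x' -> {0,3}, take 3 (2->3 ok)
  t8 'x' -> {0,3}, take 0 (3->0 ok)
  t9 'y' -> {2}, take 2 (0->2 ok)
  t10 'z' -> {1}, take 1 (2->1 ok)
  t11 'y' -> {2}, take 2 (1->2 ok)
  t12 'z' -> {1}, take 1 (2->1 ok)
  t13 'y' -> {2}, take 2 (1->2 ok)
  t14 'x' -> {0,3}, take 3 (2->3 ok)
  t15 'x' -> {0,3}, take 0 (3->0 ok)
  t16 'y' -> {2}, take 2 (0->2 ok)
  t17 'z' -> {1}, take 1 (2->1 ok)
  t18 'y' -> {2}, take 2 (1->2 ok)
  t19 'x' -> {0,3}, take 0 (2->0 ok)
  t20 'x' -> {0,3}, take 0 (0->0 ok)
  t21 'x' -> {0,3}, take 0 (0->0 ok)
  t22 'x' -> {0,3}, take 0 (0->0 ok)
  t23 'x' -> {0,3}, take 0 (0->0 ok)
  t24 'y' -> {2}, take 2 (0->2 ok)
  t25 'x' -> {0,3}, take 3 (2->3 ok)
  t26 'x' -> {0,3}, take 3 (3->3 ok)
  t27 'x' -> {0,3}, take 3 (3->3 ok)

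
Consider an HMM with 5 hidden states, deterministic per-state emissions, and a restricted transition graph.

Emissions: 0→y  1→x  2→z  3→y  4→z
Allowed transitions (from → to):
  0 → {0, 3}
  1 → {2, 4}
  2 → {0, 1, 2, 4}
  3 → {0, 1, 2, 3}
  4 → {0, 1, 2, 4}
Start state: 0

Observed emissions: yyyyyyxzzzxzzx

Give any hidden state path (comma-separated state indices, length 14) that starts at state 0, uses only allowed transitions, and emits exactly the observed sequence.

  pos 0: y in {0,3}, choose 0; start
  pos 1: y in {0,3}, choose 3; 0->3 ok
  pos 2: y in {0,3}, choose 0; 3->0 ok
  pos 3: y in {0,3}, choose 0; 0->0 ok
  pos 4: y in {0,3}, choose 3; 0->3 ok
  pos 5: y in {0,3}, choose 3; 3->3 ok
  pos 6: x in {1}, choose 1; 3->1 ok
  pos 7: z in {2,4}, choose 4; 1->4 ok
  pos 8: z in {2,4}, choose 4; 4->4 ok
  pos 9: z in {2,4}, choose 2; 4->2 ok
  pos 10: x in {1}, choose 1; 2->1 ok
  pos 11: z in {2,4}, choose 4; 1->4 ok
  pos 12: z in {2,4}, choose 2; 4->2 ok
  pos 13: x in {1}, choose 1; 2->1 ok

0,3,0,0,3,3,1,4,4,2,1,4,2,1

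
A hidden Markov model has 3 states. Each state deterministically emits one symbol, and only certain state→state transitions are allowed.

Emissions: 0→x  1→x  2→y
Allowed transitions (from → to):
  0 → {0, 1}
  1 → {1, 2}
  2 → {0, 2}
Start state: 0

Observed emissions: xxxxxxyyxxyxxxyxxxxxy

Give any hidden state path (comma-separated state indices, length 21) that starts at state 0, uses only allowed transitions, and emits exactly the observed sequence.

0,0,1,1,1,1,2,2,0,1,2,0,0,1,2,0,0,1,1,1,2

  pos 0: x in {0,1}, choose 0; start
  pos 1: x in {0,1}, choose 0; 0->0 ok
  pos 2: x in {0,1}, choose 1; 0->1 ok
  pos 3: x in {0,1}, choose 1; 1->1 ok
  pos 4: x in {0,1}, choose 1; 1->1 ok
  pos 5: x in {0,1}, choose 1; 1->1 ok
  pos 6: y in {2}, choose 2; 1->2 ok
  pos 7: y in {2}, choose 2; 2->2 ok
  pos 8: x in {0,1}, choose 0; 2->0 ok
  pos 9: x in {0,1}, choose 1; 0->1 ok
  pos 10: y in {2}, choose 2; 1->2 ok
  pos 11: x in {0,1}, choose 0; 2->0 ok
  pos 12: x in {0,1}, choose 0; 0->0 ok
  pos 13: x in {0,1}, choose 1; 0->1 ok
  pos 14: y in {2}, choose 2; 1->2 ok
  pos 15: x in {0,1}, choose 0; 2->0 ok
  pos 16: x in {0,1}, choose 0; 0->0 ok
  pos 17: x in {0,1}, choose 1; 0->1 ok
  pos 18: x in {0,1}, choose 1; 1->1 ok
  pos 19: x in {0,1}, choose 1; 1->1 ok
  pos 20: y in {2}, choose 2; 1->2 ok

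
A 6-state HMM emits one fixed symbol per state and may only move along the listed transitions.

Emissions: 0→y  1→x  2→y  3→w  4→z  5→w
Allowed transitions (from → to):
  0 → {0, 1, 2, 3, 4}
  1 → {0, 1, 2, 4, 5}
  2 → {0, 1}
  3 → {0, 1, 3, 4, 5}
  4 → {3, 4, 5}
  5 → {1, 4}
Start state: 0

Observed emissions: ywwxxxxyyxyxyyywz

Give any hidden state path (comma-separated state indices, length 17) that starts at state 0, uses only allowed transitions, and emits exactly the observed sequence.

  0: obs=y cand={0,2} pick 0 [start]
  1: obs=w cand={3,5} pick 3 [0->3 ok]
  2: obs=w cand={3,5} pick 5 [3->5 ok]
  3: obs=x cand={1} pick 1 [5->1 ok]
  4: obs=x cand={1} pick 1 [1->1 ok]
  5: obs=x cand={1} pick 1 [1->1 ok]
  6: obs=x cand={1} pick 1 [1->1 ok]
  7: obs=y cand={0,2} pick 2 [1->2 ok]
  8: obs=y cand={0,2} pick 0 [2->0 ok]
  9: obs=x cand={1} pick 1 [0->1 ok]
  10: obs=y cand={0,2} pick 2 [1->2 ok]
  11: obs=x cand={1} pick 1 [2->1 ok]
  12: obs=y cand={0,2} pick 0 [1->0 ok]
  13: obs=y cand={0,2} pick 2 [0->2 ok]
  14: obs=y cand={0,2} pick 0 [2->0 ok]
  15: obs=w cand={3,5} pick 3 [0->3 ok]
  16: obs=z cand={4} pick 4 [3->4 ok]

0,3,5,1,1,1,1,2,0,1,2,1,0,2,0,3,4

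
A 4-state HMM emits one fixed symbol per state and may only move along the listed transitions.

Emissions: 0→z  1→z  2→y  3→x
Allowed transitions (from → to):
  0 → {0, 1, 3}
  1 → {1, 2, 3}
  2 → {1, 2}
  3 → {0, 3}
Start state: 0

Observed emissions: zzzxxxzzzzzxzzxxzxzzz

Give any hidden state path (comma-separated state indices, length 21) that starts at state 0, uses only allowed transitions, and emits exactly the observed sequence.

0,0,1,3,3,3,0,0,0,0,1,3,0,0,3,3,0,3,0,1,1

  0: obs=z cand={0,1} pick 0 [start]
  1: obs=z cand={0,1} pick 0 [0->0 ok]
  2: obs=z cand={0,1} pick 1 [0->1 ok]
  3: obs=x cand={3} pick 3 [1->3 ok]
  4: obs=x cand={3} pick 3 [3->3 ok]
  5: obs=x cand={3} pick 3 [3->3 ok]
  6: obs=z cand={0,1} pick 0 [3->0 ok]
  7: obs=z cand={0,1} pick 0 [0->0 ok]
  8: obs=z cand={0,1} pick 0 [0->0 ok]
  9: obs=z cand={0,1} pick 0 [0->0 ok]
  10: obs=z cand={0,1} pick 1 [0->1 ok]
  11: obs=x cand={3} pick 3 [1->3 ok]
  12: obs=z cand={0,1} pick 0 [3->0 ok]
  13: obs=z cand={0,1} pick 0 [0->0 ok]
  14: obs=x cand={3} pick 3 [0->3 ok]
  15: obs=x cand={3} pick 3 [3->3 ok]
  16: obs=z cand={0,1} pick 0 [3->0 ok]
  17: obs=x cand={3} pick 3 [0->3 ok]
  18: obs=z cand={0,1} pick 0 [3->0 ok]
  19: obs=z cand={0,1} pick 1 [0->1 ok]
  20: obs=z cand={0,1} pick 1 [1->1 ok]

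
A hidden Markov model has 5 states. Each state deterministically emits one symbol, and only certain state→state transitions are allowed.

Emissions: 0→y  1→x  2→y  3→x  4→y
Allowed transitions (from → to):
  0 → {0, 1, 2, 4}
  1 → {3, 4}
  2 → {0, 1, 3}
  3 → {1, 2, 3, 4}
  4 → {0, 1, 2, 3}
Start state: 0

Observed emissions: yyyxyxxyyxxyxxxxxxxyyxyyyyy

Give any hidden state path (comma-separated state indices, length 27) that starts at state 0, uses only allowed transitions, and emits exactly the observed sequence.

0,4,0,1,4,3,1,4,2,1,3,4,3,1,3,3,1,3,3,4,0,1,4,2,0,4,2

  0: obs=y cand={0,2,4} pick 0 [start]
  1: obs=y cand={0,2,4} pick 4 [0->4 ok]
  2: obs=y cand={0,2,4} pick 0 [4->0 ok]
  3: obs=x cand={1,3} pick 1 [0->1 ok]
  4: obs=y cand={0,2,4} pick 4 [1->4 ok]
  5: obs=x cand={1,3} pick 3 [4->3 ok]
  6: obs=x cand={1,3} pick 1 [3->1 ok]
  7: obs=y cand={0,2,4} pick 4 [1->4 ok]
  8: obs=y cand={0,2,4} pick 2 [4->2 ok]
  9: obs=x cand={1,3} pick 1 [2->1 ok]
  10: obs=x cand={1,3} pick 3 [1->3 ok]
  11: obs=y cand={0,2,4} pick 4 [3->4 ok]
  12: obs=x cand={1,3} pick 3 [4->3 ok]
  13: obs=x cand={1,3} pick 1 [3->1 ok]
  14: obs=x cand={1,3} pick 3 [1->3 ok]
  15: obs=x cand={1,3} pick 3 [3->3 ok]
  16: obs=x cand={1,3} pick 1 [3->1 ok]
  17: obs=x cand={1,3} pick 3 [1->3 ok]
  18: obs=x cand={1,3} pick 3 [3->3 ok]
  19: obs=y cand={0,2,4} pick 4 [3->4 ok]
  20: obs=y cand={0,2,4} pick 0 [4->0 ok]
  21: obs=x cand={1,3} pick 1 [0->1 ok]
  22: obs=y cand={0,2,4} pick 4 [1->4 ok]
  23: obs=y cand={0,2,4} pick 2 [4->2 ok]
  24: obs=y cand={0,2,4} pick 0 [2->0 ok]
  25: obs=y cand={0,2,4} pick 4 [0->4 ok]
  26: obs=y cand={0,2,4} pick 2 [4->2 ok]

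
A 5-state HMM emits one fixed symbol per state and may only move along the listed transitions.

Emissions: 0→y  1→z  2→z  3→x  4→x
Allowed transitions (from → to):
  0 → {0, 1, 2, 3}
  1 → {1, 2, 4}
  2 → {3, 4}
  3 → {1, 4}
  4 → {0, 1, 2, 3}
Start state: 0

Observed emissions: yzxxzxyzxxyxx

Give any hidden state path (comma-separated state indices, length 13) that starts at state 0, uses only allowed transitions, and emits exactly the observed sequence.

0,2,4,3,1,4,0,2,3,4,0,3,4

  pos 0: y in {0}, choose 0; start
  pos 1: z in {1,2}, choose 2; 0->2 ok
  pos 2: x in {3,4}, choose 4; 2->4 ok
  pos 3: x in {3,4}, choose 3; 4->3 ok
  pos 4: z in {1,2}, choose 1; 3->1 ok
  pos 5: x in {3,4}, choose 4; 1->4 ok
  pos 6: y in {0}, choose 0; 4->0 ok
  pos 7: z in {1,2}, choose 2; 0->2 ok
  pos 8: x in {3,4}, choose 3; 2->3 ok
  pos 9: x in {3,4}, choose 4; 3->4 ok
  pos 10: y in {0}, choose 0; 4->0 ok
  pos 11: x in {3,4}, choose 3; 0->3 ok
  pos 12: x in {3,4}, choose 4; 3->4 ok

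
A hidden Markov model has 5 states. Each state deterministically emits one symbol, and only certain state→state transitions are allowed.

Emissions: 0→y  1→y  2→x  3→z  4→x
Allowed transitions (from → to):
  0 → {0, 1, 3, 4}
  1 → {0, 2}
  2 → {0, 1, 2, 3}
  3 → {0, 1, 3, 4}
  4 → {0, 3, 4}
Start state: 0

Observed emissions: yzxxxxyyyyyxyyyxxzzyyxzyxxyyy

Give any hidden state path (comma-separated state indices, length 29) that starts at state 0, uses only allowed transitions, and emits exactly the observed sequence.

0,3,4,4,4,4,0,1,0,0,1,2,1,0,1,2,2,3,3,1,0,4,3,0,4,4,0,0,0

  0: obs=y cand={0,1} pick 0 [start]
  1: obs=z cand={3} pick 3 [0->3 ok]
  2: obs=x cand={2,4} pick 4 [3->4 ok]
  3: obs=x cand={2,4} pick 4 [4->4 ok]
  4: obs=x cand={2,4} pick 4 [4->4 ok]
  5: obs=x cand={2,4} pick 4 [4->4 ok]
  6: obs=y cand={0,1} pick 0 [4->0 ok]
  7: obs=y cand={0,1} pick 1 [0->1 ok]
  8: obs=y cand={0,1} pick 0 [1->0 ok]
  9: obs=y cand={0,1} pick 0 [0->0 ok]
  10: obs=y cand={0,1} pick 1 [0->1 ok]
  11: obs=x cand={2,4} pick 2 [1->2 ok]
  12: obs=y cand={0,1} pick 1 [2->1 ok]
  13: obs=y cand={0,1} pick 0 [1->0 ok]
  14: obs=y cand={0,1} pick 1 [0->1 ok]
  15: obs=x cand={2,4} pick 2 [1->2 ok]
  16: obs=x cand={2,4} pick 2 [2->2 ok]
  17: obs=z cand={3} pick 3 [2->3 ok]
  18: obs=z cand={3} pick 3 [3->3 ok]
  19: obs=y cand={0,1} pick 1 [3->1 ok]
  20: obs=y cand={0,1} pick 0 [1->0 ok]
  21: obs=x cand={2,4} pick 4 [0->4 ok]
  22: obs=z cand={3} pick 3 [4->3 ok]
  23: obs=y cand={0,1} pick 0 [3->0 ok]
  24: obs=x cand={2,4} pick 4 [0->4 ok]
  25: obs=x cand={2,4} pick 4 [4->4 ok]
  26: obs=y cand={0,1} pick 0 [4->0 ok]
  27: obs=y cand={0,1} pick 0 [0->0 ok]
  28: obs=y cand={0,1} pick 0 [0->0 ok]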